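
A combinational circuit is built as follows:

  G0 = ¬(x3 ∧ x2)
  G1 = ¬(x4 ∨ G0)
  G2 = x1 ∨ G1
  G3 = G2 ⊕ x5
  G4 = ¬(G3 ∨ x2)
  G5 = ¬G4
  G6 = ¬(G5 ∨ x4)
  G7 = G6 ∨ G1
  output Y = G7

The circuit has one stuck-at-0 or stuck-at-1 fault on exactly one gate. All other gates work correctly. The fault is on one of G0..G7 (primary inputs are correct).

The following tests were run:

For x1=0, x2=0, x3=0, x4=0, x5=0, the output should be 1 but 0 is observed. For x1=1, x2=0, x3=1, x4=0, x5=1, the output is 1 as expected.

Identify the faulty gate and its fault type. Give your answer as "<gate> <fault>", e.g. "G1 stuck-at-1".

Fault-free values for test 1 (x1=0, x2=0, x3=0, x4=0, x5=0): G0=1, G1=0, G2=0, G3=0, G4=1, G5=0, G6=1, G7=1, giving Y=1. Observed 0.
Test 1: faults giving observed 0 are {G2 stuck-at-1, G3 stuck-at-1, G4 stuck-at-0, G5 stuck-at-1, G6 stuck-at-0, G7 stuck-at-0}.
Test 2 (x1=1, x2=0, x3=1, x4=0, x5=1): fault-free G0=1, G1=0, G2=1, G3=0, G4=1, G5=0, G6=1, G7=1 → 1; observed 1. Eliminates G3 stuck-at-1, G4 stuck-at-0, G5 stuck-at-1, G6 stuck-at-0, G7 stuck-at-0.
Only G2 stuck-at-1 is consistent with every test.

G2 stuck-at-1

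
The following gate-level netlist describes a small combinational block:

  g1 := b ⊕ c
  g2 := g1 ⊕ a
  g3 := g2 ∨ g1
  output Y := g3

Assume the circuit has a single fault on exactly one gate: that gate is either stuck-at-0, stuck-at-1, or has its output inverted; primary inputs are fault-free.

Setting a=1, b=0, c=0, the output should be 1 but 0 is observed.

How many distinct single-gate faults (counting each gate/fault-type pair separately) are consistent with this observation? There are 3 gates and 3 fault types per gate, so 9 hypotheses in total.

Fault-free: g1=0, g2=1, g3=1 → 1. Observed 0.
  g1 stuck-at-0: output 1 ✗
  g1 stuck-at-1: output 1 ✗
  g1 inverted output: output 1 ✗
  g2 stuck-at-0: output 0 ✓
  g2 stuck-at-1: output 1 ✗
  g2 inverted output: output 0 ✓
  g3 stuck-at-0: output 0 ✓
  g3 stuck-at-1: output 1 ✗
  g3 inverted output: output 0 ✓
Consistent faults: {g2 stuck-at-0, g2 inverted output, g3 stuck-at-0, g3 inverted output} — 4 in all.

4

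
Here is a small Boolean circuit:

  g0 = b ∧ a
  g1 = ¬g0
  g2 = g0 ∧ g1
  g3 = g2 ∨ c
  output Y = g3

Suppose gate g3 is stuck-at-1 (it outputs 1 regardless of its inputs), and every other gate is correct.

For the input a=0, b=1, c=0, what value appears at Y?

Propagate with g3 forced: g0=0, g1=1, g2=0, g3=1 [stuck-at-1].
So Y = 1. (Without the fault it would be 0.)

1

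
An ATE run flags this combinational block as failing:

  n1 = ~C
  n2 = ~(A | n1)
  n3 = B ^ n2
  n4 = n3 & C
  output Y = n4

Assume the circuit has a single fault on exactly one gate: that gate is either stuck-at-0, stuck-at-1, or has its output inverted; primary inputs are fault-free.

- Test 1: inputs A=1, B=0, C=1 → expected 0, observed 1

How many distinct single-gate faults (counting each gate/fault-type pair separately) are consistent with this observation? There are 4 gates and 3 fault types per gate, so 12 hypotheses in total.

6

Fault-free: n1=0, n2=0, n3=0, n4=0 → 0. Observed 1.
  n1 stuck-at-0: output 0 ✗
  n1 stuck-at-1: output 0 ✗
  n1 inverted output: output 0 ✗
  n2 stuck-at-0: output 0 ✗
  n2 stuck-at-1: output 1 ✓
  n2 inverted output: output 1 ✓
  n3 stuck-at-0: output 0 ✗
  n3 stuck-at-1: output 1 ✓
  n3 inverted output: output 1 ✓
  n4 stuck-at-0: output 0 ✗
  n4 stuck-at-1: output 1 ✓
  n4 inverted output: output 1 ✓
Consistent faults: {n2 stuck-at-1, n2 inverted output, n3 stuck-at-1, n3 inverted output, n4 stuck-at-1, n4 inverted output} — 6 in all.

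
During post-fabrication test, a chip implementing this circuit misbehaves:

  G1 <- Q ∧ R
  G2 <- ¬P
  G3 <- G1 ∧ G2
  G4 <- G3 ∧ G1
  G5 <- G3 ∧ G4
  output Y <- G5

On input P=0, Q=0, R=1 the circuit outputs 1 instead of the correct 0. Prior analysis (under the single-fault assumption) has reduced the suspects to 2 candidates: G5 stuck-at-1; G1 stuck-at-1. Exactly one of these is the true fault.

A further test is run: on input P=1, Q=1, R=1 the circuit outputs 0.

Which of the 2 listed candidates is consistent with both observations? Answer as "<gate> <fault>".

G1 stuck-at-1

Evaluate each candidate on input P=1, Q=1, R=1:
  G5 stuck-at-1: G1=1, G2=0, G3=0, G4=0, G5=1 [stuck-at-1] → 1 — eliminated
  G1 stuck-at-1: G1=1 [stuck-at-1], G2=0, G3=0, G4=0, G5=0 → 0 — matches
Only G1 stuck-at-1 reproduces the observed 0.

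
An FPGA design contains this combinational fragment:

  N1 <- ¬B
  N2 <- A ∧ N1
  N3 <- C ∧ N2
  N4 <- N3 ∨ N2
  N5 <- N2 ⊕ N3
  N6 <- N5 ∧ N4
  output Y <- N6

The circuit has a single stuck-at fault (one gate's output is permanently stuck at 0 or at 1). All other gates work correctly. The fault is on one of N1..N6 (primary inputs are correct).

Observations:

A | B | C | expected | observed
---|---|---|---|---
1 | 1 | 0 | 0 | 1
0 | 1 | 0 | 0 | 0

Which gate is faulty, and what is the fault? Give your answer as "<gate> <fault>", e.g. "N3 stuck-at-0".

N1 stuck-at-1

Fault-free values for test 1 (A=1, B=1, C=0): N1=0, N2=0, N3=0, N4=0, N5=0, N6=0, giving Y=0. Observed 1.
Test 1: faults giving observed 1 are {N1 stuck-at-1, N2 stuck-at-1, N3 stuck-at-1, N6 stuck-at-1}.
Test 2 (A=0, B=1, C=0): fault-free N1=0, N2=0, N3=0, N4=0, N5=0, N6=0 → 0; observed 0. Eliminates N2 stuck-at-1, N3 stuck-at-1, N6 stuck-at-1.
Only N1 stuck-at-1 is consistent with every test.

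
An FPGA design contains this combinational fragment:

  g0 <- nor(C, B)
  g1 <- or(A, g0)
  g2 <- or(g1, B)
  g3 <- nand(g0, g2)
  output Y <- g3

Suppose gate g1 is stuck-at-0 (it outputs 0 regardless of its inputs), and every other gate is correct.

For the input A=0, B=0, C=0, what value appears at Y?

1

Propagate with g1 forced: g0=1, g1=0 [stuck-at-0], g2=0, g3=1.
So Y = 1. (Without the fault it would be 0.)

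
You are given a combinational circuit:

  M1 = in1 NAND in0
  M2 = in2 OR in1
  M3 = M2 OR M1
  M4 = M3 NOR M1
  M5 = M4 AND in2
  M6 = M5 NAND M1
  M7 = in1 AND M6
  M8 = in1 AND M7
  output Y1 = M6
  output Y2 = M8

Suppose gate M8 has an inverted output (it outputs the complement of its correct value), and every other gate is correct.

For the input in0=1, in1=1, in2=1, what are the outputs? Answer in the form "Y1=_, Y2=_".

Propagate with M8 forced: M1=0, M2=1, M3=1, M4=0, M5=0, M6=1, M7=1, M8=0 [inverted output].
So the outputs are Y1=1, Y2=0. (Without the fault they would be Y1=1, Y2=1.)

Y1=1, Y2=0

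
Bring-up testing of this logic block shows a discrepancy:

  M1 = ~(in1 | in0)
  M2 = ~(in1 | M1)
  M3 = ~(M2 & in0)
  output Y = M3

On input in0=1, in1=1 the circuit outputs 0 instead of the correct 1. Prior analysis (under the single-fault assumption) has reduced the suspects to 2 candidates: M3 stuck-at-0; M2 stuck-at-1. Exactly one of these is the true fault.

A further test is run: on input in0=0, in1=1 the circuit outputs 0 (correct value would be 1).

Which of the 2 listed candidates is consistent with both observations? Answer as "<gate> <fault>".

M3 stuck-at-0

Evaluate each candidate on input in0=0, in1=1:
  M3 stuck-at-0: M1=0, M2=0, M3=0 [stuck-at-0] → 0 — matches
  M2 stuck-at-1: M1=0, M2=1 [stuck-at-1], M3=1 → 1 — eliminated
Only M3 stuck-at-0 reproduces the observed 0.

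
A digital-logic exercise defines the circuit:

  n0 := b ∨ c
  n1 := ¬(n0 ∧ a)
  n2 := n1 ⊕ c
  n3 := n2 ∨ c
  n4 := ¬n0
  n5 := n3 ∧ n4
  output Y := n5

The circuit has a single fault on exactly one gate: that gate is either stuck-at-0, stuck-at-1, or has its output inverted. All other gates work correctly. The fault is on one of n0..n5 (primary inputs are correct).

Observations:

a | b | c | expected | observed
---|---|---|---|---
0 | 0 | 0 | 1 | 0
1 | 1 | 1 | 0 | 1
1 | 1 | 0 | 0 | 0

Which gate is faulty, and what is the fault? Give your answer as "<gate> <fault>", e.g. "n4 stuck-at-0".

n4 inverted output

Fault-free values for test 1 (a=0, b=0, c=0): n0=0, n1=1, n2=1, n3=1, n4=1, n5=1, giving Y=1. Observed 0.
Test 1: faults giving observed 0 are {n0 stuck-at-1, n0 inverted output, n1 stuck-at-0, n1 inverted output, n2 stuck-at-0, n2 inverted output, n3 stuck-at-0, n3 inverted output, n4 stuck-at-0, n4 inverted output, n5 stuck-at-0, n5 inverted output}.
Test 2 (a=1, b=1, c=1): fault-free n0=1, n1=0, n2=1, n3=1, n4=0, n5=0 → 0; observed 1. Eliminates n0 stuck-at-1, n1 stuck-at-0, n1 inverted output, n2 stuck-at-0, n2 inverted output, n3 stuck-at-0, n3 inverted output, n4 stuck-at-0, n5 stuck-at-0.
Test 3 (a=1, b=1, c=0): fault-free n0=1, n1=0, n2=0, n3=0, n4=0, n5=0 → 0; observed 0. Eliminates n0 inverted output, n5 inverted output.
Only n4 inverted output is consistent with every test.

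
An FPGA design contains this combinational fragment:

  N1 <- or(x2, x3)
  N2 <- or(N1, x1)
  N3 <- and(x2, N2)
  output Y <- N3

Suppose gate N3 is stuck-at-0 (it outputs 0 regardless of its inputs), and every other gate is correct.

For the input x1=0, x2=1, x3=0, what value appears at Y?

0

Propagate with N3 forced: N1=1, N2=1, N3=0 [stuck-at-0].
So Y = 0. (Without the fault it would be 1.)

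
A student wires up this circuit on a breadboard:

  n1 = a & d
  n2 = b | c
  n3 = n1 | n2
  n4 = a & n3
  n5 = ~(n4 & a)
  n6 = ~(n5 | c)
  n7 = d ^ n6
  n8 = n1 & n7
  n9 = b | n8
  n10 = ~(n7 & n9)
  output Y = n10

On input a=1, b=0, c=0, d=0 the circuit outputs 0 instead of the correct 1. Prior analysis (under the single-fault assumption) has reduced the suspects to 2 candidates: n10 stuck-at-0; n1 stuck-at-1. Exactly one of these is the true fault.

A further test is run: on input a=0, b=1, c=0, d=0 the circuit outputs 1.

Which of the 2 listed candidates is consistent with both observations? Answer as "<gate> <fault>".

Evaluate each candidate on input a=0, b=1, c=0, d=0:
  n10 stuck-at-0: n1=0, n2=1, n3=1, n4=0, n5=1, n6=0, n7=0, n8=0, n9=1, n10=0 [stuck-at-0] → 0 — eliminated
  n1 stuck-at-1: n1=1 [stuck-at-1], n2=1, n3=1, n4=0, n5=1, n6=0, n7=0, n8=0, n9=1, n10=1 → 1 — matches
Only n1 stuck-at-1 reproduces the observed 1.

n1 stuck-at-1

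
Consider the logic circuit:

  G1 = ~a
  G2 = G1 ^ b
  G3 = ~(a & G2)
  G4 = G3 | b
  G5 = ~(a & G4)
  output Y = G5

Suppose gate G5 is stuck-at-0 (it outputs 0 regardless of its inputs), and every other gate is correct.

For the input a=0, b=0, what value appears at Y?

Propagate with G5 forced: G1=1, G2=1, G3=1, G4=1, G5=0 [stuck-at-0].
So Y = 0. (Without the fault it would be 1.)

0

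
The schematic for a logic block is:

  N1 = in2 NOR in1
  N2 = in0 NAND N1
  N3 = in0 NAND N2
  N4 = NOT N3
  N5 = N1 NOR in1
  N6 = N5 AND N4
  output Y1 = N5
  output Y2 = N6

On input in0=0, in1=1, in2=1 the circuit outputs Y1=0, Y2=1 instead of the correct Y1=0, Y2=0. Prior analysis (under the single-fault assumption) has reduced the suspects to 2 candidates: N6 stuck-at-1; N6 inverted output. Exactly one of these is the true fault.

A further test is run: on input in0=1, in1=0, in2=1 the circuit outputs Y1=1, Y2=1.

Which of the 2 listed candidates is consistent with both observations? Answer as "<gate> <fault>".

N6 stuck-at-1

Evaluate each candidate on input in0=1, in1=0, in2=1:
  N6 stuck-at-1: N1=0, N2=1, N3=0, N4=1, N5=1, N6=1 [stuck-at-1] → Y1=1, Y2=1 — matches
  N6 inverted output: N1=0, N2=1, N3=0, N4=1, N5=1, N6=0 [inverted output] → Y1=1, Y2=0 — eliminated
Only N6 stuck-at-1 reproduces the observed Y1=1, Y2=1.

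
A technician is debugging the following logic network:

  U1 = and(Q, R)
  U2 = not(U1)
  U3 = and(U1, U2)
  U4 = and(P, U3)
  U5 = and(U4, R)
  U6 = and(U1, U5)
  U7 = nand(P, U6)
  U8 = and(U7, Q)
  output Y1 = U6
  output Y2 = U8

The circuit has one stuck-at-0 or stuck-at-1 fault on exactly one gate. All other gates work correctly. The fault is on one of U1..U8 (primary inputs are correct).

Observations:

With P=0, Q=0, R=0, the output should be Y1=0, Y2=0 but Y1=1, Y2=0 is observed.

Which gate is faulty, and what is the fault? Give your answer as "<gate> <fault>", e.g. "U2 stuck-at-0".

Fault-free values for test 1 (P=0, Q=0, R=0): U1=0, U2=1, U3=0, U4=0, U5=0, U6=0, U7=1, U8=0, giving Y1=0, Y2=0. Observed Y1=1, Y2=0.
Test 1: faults giving observed Y1=1, Y2=0 are {U6 stuck-at-1}.
Only U6 stuck-at-1 is consistent with every test.

U6 stuck-at-1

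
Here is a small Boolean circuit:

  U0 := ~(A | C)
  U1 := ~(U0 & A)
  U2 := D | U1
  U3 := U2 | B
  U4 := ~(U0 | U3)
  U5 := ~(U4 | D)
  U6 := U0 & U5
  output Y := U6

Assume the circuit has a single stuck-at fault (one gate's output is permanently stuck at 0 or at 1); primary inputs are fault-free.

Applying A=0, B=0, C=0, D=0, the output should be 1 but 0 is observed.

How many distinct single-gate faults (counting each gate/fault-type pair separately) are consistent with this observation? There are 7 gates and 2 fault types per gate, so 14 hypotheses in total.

4

Fault-free: U0=1, U1=1, U2=1, U3=1, U4=0, U5=1, U6=1 → 1. Observed 0.
  U0 stuck-at-0: output 0 ✓
  U0 stuck-at-1: output 1 ✗
  U1 stuck-at-0: output 1 ✗
  U1 stuck-at-1: output 1 ✗
  U2 stuck-at-0: output 1 ✗
  U2 stuck-at-1: output 1 ✗
  U3 stuck-at-0: output 1 ✗
  U3 stuck-at-1: output 1 ✗
  U4 stuck-at-0: output 1 ✗
  U4 stuck-at-1: output 0 ✓
  U5 stuck-at-0: output 0 ✓
  U5 stuck-at-1: output 1 ✗
  U6 stuck-at-0: output 0 ✓
  U6 stuck-at-1: output 1 ✗
Consistent faults: {U0 stuck-at-0, U4 stuck-at-1, U5 stuck-at-0, U6 stuck-at-0} — 4 in all.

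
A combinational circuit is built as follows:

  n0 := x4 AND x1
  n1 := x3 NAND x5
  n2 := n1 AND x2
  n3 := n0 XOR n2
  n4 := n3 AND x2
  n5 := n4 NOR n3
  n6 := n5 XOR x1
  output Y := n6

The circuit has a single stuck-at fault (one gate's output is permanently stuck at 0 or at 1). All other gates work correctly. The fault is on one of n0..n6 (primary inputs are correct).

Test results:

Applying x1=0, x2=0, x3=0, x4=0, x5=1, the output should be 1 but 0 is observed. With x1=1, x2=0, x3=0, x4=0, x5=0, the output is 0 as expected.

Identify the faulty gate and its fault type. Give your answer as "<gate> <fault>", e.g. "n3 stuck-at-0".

n6 stuck-at-0

Fault-free values for test 1 (x1=0, x2=0, x3=0, x4=0, x5=1): n0=0, n1=1, n2=0, n3=0, n4=0, n5=1, n6=1, giving Y=1. Observed 0.
Test 1: faults giving observed 0 are {n0 stuck-at-1, n2 stuck-at-1, n3 stuck-at-1, n4 stuck-at-1, n5 stuck-at-0, n6 stuck-at-0}.
Test 2 (x1=1, x2=0, x3=0, x4=0, x5=0): fault-free n0=0, n1=1, n2=0, n3=0, n4=0, n5=1, n6=0 → 0; observed 0. Eliminates n0 stuck-at-1, n2 stuck-at-1, n3 stuck-at-1, n4 stuck-at-1, n5 stuck-at-0.
Only n6 stuck-at-0 is consistent with every test.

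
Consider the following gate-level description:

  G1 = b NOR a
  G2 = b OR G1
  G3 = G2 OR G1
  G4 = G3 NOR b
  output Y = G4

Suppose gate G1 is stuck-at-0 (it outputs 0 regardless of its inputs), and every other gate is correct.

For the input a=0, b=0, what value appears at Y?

Propagate with G1 forced: G1=0 [stuck-at-0], G2=0, G3=0, G4=1.
So Y = 1. (Without the fault it would be 0.)

1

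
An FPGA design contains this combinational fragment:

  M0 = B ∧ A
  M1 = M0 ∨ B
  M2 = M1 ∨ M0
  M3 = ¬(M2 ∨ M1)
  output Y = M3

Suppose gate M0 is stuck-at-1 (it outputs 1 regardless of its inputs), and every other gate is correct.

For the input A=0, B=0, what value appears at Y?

0

Propagate with M0 forced: M0=1 [stuck-at-1], M1=1, M2=1, M3=0.
So Y = 0. (Without the fault it would be 1.)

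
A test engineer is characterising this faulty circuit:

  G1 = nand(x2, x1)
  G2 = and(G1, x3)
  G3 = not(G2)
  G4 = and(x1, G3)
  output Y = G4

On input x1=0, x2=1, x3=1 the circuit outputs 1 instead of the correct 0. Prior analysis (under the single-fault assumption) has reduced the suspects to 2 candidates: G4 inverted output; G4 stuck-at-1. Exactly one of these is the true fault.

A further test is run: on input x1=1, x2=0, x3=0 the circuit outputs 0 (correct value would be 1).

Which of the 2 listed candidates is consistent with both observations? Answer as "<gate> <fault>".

G4 inverted output

Evaluate each candidate on input x1=1, x2=0, x3=0:
  G4 inverted output: G1=1, G2=0, G3=1, G4=0 [inverted output] → 0 — matches
  G4 stuck-at-1: G1=1, G2=0, G3=1, G4=1 [stuck-at-1] → 1 — eliminated
Only G4 inverted output reproduces the observed 0.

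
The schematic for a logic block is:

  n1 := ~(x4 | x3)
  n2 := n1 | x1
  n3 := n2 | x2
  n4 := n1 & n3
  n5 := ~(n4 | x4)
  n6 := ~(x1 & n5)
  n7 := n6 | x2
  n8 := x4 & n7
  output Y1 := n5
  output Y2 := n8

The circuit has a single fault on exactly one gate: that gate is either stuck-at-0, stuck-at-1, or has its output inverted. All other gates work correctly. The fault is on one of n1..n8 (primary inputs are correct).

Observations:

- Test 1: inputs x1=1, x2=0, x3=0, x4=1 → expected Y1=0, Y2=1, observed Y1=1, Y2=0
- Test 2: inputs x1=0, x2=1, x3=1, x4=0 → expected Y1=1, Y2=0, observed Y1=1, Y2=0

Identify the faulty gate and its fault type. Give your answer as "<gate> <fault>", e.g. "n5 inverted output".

Fault-free values for test 1 (x1=1, x2=0, x3=0, x4=1): n1=0, n2=1, n3=1, n4=0, n5=0, n6=1, n7=1, n8=1, giving Y1=0, Y2=1. Observed Y1=1, Y2=0.
Test 1: faults giving observed Y1=1, Y2=0 are {n5 stuck-at-1, n5 inverted output}.
Test 2 (x1=0, x2=1, x3=1, x4=0): fault-free n1=0, n2=0, n3=1, n4=0, n5=1, n6=1, n7=1, n8=0 → Y1=1, Y2=0; observed Y1=1, Y2=0. Eliminates n5 inverted output.
Only n5 stuck-at-1 is consistent with every test.

n5 stuck-at-1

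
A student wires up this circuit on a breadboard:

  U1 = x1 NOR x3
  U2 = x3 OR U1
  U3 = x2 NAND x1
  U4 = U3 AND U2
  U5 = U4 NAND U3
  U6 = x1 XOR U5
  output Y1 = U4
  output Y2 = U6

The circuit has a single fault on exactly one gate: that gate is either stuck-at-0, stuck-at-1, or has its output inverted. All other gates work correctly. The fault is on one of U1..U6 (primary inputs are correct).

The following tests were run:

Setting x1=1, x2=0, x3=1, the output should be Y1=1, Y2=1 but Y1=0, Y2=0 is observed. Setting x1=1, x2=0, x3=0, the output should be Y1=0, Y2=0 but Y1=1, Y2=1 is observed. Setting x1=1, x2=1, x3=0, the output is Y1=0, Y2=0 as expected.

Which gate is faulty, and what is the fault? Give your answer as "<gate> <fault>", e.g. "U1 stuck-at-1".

U2 inverted output

Fault-free values for test 1 (x1=1, x2=0, x3=1): U1=0, U2=1, U3=1, U4=1, U5=0, U6=1, giving Y1=1, Y2=1. Observed Y1=0, Y2=0.
Test 1: faults giving observed Y1=0, Y2=0 are {U2 stuck-at-0, U2 inverted output, U3 stuck-at-0, U3 inverted output, U4 stuck-at-0, U4 inverted output}.
Test 2 (x1=1, x2=0, x3=0): fault-free U1=0, U2=0, U3=1, U4=0, U5=1, U6=0 → Y1=0, Y2=0; observed Y1=1, Y2=1. Eliminates U2 stuck-at-0, U3 stuck-at-0, U3 inverted output, U4 stuck-at-0.
Test 3 (x1=1, x2=1, x3=0): fault-free U1=0, U2=0, U3=0, U4=0, U5=1, U6=0 → Y1=0, Y2=0; observed Y1=0, Y2=0. Eliminates U4 inverted output.
Only U2 inverted output is consistent with every test.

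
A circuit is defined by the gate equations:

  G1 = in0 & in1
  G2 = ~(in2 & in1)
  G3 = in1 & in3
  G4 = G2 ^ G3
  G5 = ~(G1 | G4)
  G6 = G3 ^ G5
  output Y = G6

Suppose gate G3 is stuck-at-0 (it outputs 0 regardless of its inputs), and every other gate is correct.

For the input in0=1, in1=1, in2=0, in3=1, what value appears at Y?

Propagate with G3 forced: G1=1, G2=1, G3=0 [stuck-at-0], G4=1, G5=0, G6=0.
So Y = 0. (Without the fault it would be 1.)

0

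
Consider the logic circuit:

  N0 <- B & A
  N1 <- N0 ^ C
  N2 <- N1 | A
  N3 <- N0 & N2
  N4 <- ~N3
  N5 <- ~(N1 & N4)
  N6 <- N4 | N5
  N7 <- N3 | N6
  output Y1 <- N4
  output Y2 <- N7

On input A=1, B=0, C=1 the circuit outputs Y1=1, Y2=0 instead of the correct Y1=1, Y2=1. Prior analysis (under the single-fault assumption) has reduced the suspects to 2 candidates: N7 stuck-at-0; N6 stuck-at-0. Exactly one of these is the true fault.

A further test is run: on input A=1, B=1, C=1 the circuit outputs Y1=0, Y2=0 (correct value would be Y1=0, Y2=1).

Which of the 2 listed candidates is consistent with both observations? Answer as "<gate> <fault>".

N7 stuck-at-0

Evaluate each candidate on input A=1, B=1, C=1:
  N7 stuck-at-0: N0=1, N1=0, N2=1, N3=1, N4=0, N5=1, N6=1, N7=0 [stuck-at-0] → Y1=0, Y2=0 — matches
  N6 stuck-at-0: N0=1, N1=0, N2=1, N3=1, N4=0, N5=1, N6=0 [stuck-at-0], N7=1 → Y1=0, Y2=1 — eliminated
Only N7 stuck-at-0 reproduces the observed Y1=0, Y2=0.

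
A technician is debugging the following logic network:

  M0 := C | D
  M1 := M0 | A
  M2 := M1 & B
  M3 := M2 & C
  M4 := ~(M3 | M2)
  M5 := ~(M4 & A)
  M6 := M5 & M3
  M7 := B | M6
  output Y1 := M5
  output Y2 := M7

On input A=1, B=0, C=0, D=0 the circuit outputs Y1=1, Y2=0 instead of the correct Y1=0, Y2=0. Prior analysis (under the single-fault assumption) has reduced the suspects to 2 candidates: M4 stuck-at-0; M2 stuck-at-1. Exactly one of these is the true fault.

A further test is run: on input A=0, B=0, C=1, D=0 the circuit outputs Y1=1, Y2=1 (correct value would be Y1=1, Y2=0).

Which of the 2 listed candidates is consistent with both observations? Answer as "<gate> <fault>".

M2 stuck-at-1

Evaluate each candidate on input A=0, B=0, C=1, D=0:
  M4 stuck-at-0: M0=1, M1=1, M2=0, M3=0, M4=0 [stuck-at-0], M5=1, M6=0, M7=0 → Y1=1, Y2=0 — eliminated
  M2 stuck-at-1: M0=1, M1=1, M2=1 [stuck-at-1], M3=1, M4=0, M5=1, M6=1, M7=1 → Y1=1, Y2=1 — matches
Only M2 stuck-at-1 reproduces the observed Y1=1, Y2=1.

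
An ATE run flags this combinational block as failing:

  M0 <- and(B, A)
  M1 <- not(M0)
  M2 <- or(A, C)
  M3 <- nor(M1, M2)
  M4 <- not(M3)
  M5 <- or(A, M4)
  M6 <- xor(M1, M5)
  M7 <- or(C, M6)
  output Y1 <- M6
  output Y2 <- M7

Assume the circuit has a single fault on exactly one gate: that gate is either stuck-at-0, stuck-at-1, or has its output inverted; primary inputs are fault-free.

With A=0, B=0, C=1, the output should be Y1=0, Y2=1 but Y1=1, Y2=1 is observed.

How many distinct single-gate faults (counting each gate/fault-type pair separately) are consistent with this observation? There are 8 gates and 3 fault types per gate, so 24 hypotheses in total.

12

Fault-free: M0=0, M1=1, M2=1, M3=0, M4=1, M5=1, M6=0, M7=1 → Y1=0, Y2=1. Observed Y1=1, Y2=1.
  M0: stuck-at-1, inverted output ✓; others ✗
  M1: stuck-at-0, inverted output ✓; others ✗
  M2: none of the 3 fault types match ✗
  M3: stuck-at-1, inverted output ✓; others ✗
  M4: stuck-at-0, inverted output ✓; others ✗
  M5: stuck-at-0, inverted output ✓; others ✗
  M6: stuck-at-1, inverted output ✓; others ✗
  M7: none of the 3 fault types match ✗
Consistent faults: {M0 stuck-at-1, M0 inverted output, M1 stuck-at-0, M1 inverted output, M3 stuck-at-1, M3 inverted output, M4 stuck-at-0, M4 inverted output, M5 stuck-at-0, M5 inverted output, M6 stuck-at-1, M6 inverted output} — 12 in all.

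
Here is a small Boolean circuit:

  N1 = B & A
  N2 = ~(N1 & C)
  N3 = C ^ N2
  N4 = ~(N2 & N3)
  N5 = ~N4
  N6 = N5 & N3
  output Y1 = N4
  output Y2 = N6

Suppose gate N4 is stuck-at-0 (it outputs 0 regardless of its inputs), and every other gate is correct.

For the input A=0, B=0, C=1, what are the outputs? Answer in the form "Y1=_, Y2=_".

Y1=0, Y2=0

Propagate with N4 forced: N1=0, N2=1, N3=0, N4=0 [stuck-at-0], N5=1, N6=0.
So the outputs are Y1=0, Y2=0. (Without the fault they would be Y1=1, Y2=0.)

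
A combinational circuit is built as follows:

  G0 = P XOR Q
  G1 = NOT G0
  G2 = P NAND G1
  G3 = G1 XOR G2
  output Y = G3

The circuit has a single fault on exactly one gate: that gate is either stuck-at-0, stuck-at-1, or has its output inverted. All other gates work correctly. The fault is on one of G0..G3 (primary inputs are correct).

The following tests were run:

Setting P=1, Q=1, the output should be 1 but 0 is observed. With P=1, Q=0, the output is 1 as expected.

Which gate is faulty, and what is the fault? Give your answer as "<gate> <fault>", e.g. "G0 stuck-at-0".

Fault-free values for test 1 (P=1, Q=1): G0=0, G1=1, G2=0, G3=1, giving Y=1. Observed 0.
Test 1: faults giving observed 0 are {G2 stuck-at-1, G2 inverted output, G3 stuck-at-0, G3 inverted output}.
Test 2 (P=1, Q=0): fault-free G0=1, G1=0, G2=1, G3=1 → 1; observed 1. Eliminates G2 inverted output, G3 stuck-at-0, G3 inverted output.
Only G2 stuck-at-1 is consistent with every test.

G2 stuck-at-1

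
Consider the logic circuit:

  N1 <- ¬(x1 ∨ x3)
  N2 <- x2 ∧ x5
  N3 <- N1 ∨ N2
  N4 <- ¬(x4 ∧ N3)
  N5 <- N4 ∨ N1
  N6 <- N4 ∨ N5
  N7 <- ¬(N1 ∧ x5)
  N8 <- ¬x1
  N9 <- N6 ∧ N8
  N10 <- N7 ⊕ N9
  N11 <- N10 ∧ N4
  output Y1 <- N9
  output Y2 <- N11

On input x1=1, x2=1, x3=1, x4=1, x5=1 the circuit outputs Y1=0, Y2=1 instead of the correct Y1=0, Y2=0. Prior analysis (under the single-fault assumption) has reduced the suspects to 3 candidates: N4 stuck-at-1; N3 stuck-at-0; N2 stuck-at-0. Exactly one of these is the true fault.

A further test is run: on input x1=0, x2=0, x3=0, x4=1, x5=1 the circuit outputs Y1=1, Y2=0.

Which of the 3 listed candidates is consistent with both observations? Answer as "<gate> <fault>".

N2 stuck-at-0

Evaluate each candidate on input x1=0, x2=0, x3=0, x4=1, x5=1:
  N4 stuck-at-1: N1=1, N2=0, N3=1, N4=1 [stuck-at-1], N5=1, N6=1, N7=0, N8=1, N9=1, N10=1, N11=1 → Y1=1, Y2=1 — eliminated
  N3 stuck-at-0: N1=1, N2=0, N3=0 [stuck-at-0], N4=1, N5=1, N6=1, N7=0, N8=1, N9=1, N10=1, N11=1 → Y1=1, Y2=1 — eliminated
  N2 stuck-at-0: N1=1, N2=0 [stuck-at-0], N3=1, N4=0, N5=1, N6=1, N7=0, N8=1, N9=1, N10=1, N11=0 → Y1=1, Y2=0 — matches
Only N2 stuck-at-0 reproduces the observed Y1=1, Y2=0.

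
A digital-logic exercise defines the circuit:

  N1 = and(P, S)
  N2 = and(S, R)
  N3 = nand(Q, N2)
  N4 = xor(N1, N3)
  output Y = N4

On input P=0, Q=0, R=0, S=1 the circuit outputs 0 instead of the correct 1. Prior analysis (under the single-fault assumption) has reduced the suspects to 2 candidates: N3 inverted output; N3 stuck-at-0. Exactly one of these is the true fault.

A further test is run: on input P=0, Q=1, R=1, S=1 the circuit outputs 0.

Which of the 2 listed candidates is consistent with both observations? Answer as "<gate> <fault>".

N3 stuck-at-0

Evaluate each candidate on input P=0, Q=1, R=1, S=1:
  N3 inverted output: N1=0, N2=1, N3=1 [inverted output], N4=1 → 1 — eliminated
  N3 stuck-at-0: N1=0, N2=1, N3=0 [stuck-at-0], N4=0 → 0 — matches
Only N3 stuck-at-0 reproduces the observed 0.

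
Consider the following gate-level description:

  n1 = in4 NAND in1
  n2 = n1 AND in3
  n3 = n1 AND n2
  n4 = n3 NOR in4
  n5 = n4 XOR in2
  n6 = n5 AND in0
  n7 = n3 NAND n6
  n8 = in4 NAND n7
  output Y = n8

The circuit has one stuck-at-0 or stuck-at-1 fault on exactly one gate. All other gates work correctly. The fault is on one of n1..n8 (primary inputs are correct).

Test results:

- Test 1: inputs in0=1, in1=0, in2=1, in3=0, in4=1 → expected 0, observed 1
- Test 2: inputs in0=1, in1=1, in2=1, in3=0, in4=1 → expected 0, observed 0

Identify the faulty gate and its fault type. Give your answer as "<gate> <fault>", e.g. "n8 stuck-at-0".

n2 stuck-at-1

Fault-free values for test 1 (in0=1, in1=0, in2=1, in3=0, in4=1): n1=1, n2=0, n3=0, n4=0, n5=1, n6=1, n7=1, n8=0, giving Y=0. Observed 1.
Test 1: faults giving observed 1 are {n2 stuck-at-1, n3 stuck-at-1, n7 stuck-at-0, n8 stuck-at-1}.
Test 2 (in0=1, in1=1, in2=1, in3=0, in4=1): fault-free n1=0, n2=0, n3=0, n4=0, n5=1, n6=1, n7=1, n8=0 → 0; observed 0. Eliminates n3 stuck-at-1, n7 stuck-at-0, n8 stuck-at-1.
Only n2 stuck-at-1 is consistent with every test.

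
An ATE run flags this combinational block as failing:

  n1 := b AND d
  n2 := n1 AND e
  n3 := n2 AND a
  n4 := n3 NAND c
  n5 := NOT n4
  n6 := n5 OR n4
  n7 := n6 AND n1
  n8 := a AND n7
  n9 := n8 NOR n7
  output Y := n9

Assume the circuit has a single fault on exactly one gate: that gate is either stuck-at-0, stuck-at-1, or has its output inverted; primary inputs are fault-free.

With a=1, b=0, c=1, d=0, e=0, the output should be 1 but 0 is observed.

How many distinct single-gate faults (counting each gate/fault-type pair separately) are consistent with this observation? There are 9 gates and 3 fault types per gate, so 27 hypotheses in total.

8

Fault-free: n1=0, n2=0, n3=0, n4=1, n5=0, n6=1, n7=0, n8=0, n9=1 → 1. Observed 0.
  n1: stuck-at-1, inverted output ✓; others ✗
  n2: none of the 3 fault types match ✗
  n3: none of the 3 fault types match ✗
  n4: none of the 3 fault types match ✗
  n5: none of the 3 fault types match ✗
  n6: none of the 3 fault types match ✗
  n7: stuck-at-1, inverted output ✓; others ✗
  n8: stuck-at-1, inverted output ✓; others ✗
  n9: stuck-at-0, inverted output ✓; others ✗
Consistent faults: {n1 stuck-at-1, n1 inverted output, n7 stuck-at-1, n7 inverted output, n8 stuck-at-1, n8 inverted output, n9 stuck-at-0, n9 inverted output} — 8 in all.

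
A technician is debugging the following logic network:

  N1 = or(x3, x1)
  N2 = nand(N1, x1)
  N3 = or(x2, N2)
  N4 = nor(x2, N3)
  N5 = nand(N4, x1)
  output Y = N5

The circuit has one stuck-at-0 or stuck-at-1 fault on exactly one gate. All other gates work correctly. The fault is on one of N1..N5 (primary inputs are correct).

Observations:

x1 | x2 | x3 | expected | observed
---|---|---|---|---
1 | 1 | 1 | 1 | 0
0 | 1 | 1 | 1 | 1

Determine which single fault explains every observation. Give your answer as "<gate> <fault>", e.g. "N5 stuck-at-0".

N4 stuck-at-1

Fault-free values for test 1 (x1=1, x2=1, x3=1): N1=1, N2=0, N3=1, N4=0, N5=1, giving Y=1. Observed 0.
Test 1: faults giving observed 0 are {N4 stuck-at-1, N5 stuck-at-0}.
Test 2 (x1=0, x2=1, x3=1): fault-free N1=1, N2=1, N3=1, N4=0, N5=1 → 1; observed 1. Eliminates N5 stuck-at-0.
Only N4 stuck-at-1 is consistent with every test.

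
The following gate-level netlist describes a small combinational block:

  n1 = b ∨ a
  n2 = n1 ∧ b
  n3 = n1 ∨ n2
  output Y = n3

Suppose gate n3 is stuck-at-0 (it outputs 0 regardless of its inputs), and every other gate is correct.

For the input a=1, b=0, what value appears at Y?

Propagate with n3 forced: n1=1, n2=0, n3=0 [stuck-at-0].
So Y = 0. (Without the fault it would be 1.)

0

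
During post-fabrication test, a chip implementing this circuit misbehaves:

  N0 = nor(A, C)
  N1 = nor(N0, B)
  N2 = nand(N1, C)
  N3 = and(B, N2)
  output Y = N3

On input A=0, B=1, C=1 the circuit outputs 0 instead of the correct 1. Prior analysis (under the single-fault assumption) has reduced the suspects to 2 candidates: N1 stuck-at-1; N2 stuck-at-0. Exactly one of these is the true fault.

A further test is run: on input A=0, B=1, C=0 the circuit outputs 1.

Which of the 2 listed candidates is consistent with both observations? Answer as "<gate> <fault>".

N1 stuck-at-1

Evaluate each candidate on input A=0, B=1, C=0:
  N1 stuck-at-1: N0=1, N1=1 [stuck-at-1], N2=1, N3=1 → 1 — matches
  N2 stuck-at-0: N0=1, N1=0, N2=0 [stuck-at-0], N3=0 → 0 — eliminated
Only N1 stuck-at-1 reproduces the observed 1.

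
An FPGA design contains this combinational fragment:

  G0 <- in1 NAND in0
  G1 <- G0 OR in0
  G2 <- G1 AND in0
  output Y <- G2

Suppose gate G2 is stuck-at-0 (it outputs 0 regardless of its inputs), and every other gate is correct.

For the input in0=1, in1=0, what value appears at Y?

0

Propagate with G2 forced: G0=1, G1=1, G2=0 [stuck-at-0].
So Y = 0. (Without the fault it would be 1.)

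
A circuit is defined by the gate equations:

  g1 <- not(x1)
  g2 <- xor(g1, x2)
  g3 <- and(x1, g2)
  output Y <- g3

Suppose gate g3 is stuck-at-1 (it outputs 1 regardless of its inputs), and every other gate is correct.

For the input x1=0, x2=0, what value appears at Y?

1

Propagate with g3 forced: g1=1, g2=1, g3=1 [stuck-at-1].
So Y = 1. (Without the fault it would be 0.)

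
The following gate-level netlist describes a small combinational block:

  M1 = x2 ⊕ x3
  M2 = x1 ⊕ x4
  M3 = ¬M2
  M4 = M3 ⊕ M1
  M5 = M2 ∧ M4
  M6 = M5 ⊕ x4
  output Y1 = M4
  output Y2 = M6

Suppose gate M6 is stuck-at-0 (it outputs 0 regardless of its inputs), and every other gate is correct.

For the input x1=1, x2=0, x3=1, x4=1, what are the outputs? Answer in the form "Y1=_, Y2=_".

Propagate with M6 forced: M1=1, M2=0, M3=1, M4=0, M5=0, M6=0 [stuck-at-0].
So the outputs are Y1=0, Y2=0. (Without the fault they would be Y1=0, Y2=1.)

Y1=0, Y2=0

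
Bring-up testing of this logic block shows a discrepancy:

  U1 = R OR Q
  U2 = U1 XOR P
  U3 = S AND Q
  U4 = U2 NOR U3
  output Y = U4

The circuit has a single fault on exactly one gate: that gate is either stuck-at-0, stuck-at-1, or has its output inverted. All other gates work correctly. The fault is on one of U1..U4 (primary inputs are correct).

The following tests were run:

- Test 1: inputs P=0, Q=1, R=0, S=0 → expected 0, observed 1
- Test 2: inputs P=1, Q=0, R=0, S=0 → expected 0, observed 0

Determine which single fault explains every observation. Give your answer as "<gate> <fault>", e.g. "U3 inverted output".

Fault-free values for test 1 (P=0, Q=1, R=0, S=0): U1=1, U2=1, U3=0, U4=0, giving Y=0. Observed 1.
Test 1: faults giving observed 1 are {U1 stuck-at-0, U1 inverted output, U2 stuck-at-0, U2 inverted output, U4 stuck-at-1, U4 inverted output}.
Test 2 (P=1, Q=0, R=0, S=0): fault-free U1=0, U2=1, U3=0, U4=0 → 0; observed 0. Eliminates U1 inverted output, U2 stuck-at-0, U2 inverted output, U4 stuck-at-1, U4 inverted output.
Only U1 stuck-at-0 is consistent with every test.

U1 stuck-at-0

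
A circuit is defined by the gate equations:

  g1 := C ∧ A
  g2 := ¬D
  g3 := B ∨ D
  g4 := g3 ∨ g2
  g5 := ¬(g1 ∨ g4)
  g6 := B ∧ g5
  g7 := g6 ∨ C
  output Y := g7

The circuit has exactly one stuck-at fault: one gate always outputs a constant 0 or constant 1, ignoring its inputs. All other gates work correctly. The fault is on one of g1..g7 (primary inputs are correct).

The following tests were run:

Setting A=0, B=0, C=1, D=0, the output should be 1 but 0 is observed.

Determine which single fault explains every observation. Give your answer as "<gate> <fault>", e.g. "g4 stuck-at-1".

g7 stuck-at-0

Fault-free values for test 1 (A=0, B=0, C=1, D=0): g1=0, g2=1, g3=0, g4=1, g5=0, g6=0, g7=1, giving Y=1. Observed 0.
Test 1: faults giving observed 0 are {g7 stuck-at-0}.
Only g7 stuck-at-0 is consistent with every test.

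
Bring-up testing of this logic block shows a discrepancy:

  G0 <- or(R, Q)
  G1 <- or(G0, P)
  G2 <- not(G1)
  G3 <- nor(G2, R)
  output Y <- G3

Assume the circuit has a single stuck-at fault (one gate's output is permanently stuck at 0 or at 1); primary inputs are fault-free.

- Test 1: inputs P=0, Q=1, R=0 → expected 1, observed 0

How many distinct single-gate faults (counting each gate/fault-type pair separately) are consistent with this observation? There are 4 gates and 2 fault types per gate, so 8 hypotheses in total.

4

Fault-free: G0=1, G1=1, G2=0, G3=1 → 1. Observed 0.
  G0 stuck-at-0: output 0 ✓
  G0 stuck-at-1: output 1 ✗
  G1 stuck-at-0: output 0 ✓
  G1 stuck-at-1: output 1 ✗
  G2 stuck-at-0: output 1 ✗
  G2 stuck-at-1: output 0 ✓
  G3 stuck-at-0: output 0 ✓
  G3 stuck-at-1: output 1 ✗
Consistent faults: {G0 stuck-at-0, G1 stuck-at-0, G2 stuck-at-1, G3 stuck-at-0} — 4 in all.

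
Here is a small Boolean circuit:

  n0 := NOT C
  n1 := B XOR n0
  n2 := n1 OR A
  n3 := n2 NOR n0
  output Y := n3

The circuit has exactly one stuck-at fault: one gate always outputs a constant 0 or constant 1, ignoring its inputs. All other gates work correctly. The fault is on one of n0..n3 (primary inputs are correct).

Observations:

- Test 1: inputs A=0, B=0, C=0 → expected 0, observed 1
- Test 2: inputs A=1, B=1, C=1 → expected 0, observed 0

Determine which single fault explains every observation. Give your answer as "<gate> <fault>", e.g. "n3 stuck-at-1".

n0 stuck-at-0

Fault-free values for test 1 (A=0, B=0, C=0): n0=1, n1=1, n2=1, n3=0, giving Y=0. Observed 1.
Test 1: faults giving observed 1 are {n0 stuck-at-0, n3 stuck-at-1}.
Test 2 (A=1, B=1, C=1): fault-free n0=0, n1=1, n2=1, n3=0 → 0; observed 0. Eliminates n3 stuck-at-1.
Only n0 stuck-at-0 is consistent with every test.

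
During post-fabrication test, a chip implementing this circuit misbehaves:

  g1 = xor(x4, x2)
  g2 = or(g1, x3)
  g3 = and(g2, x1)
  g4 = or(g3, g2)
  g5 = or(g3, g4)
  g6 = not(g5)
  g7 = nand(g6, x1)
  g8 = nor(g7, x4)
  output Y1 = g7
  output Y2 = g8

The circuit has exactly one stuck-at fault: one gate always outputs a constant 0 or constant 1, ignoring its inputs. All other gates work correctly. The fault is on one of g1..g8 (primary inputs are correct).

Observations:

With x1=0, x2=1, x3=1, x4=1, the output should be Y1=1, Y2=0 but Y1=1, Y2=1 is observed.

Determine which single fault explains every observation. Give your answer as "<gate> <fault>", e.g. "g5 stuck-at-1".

g8 stuck-at-1

Fault-free values for test 1 (x1=0, x2=1, x3=1, x4=1): g1=0, g2=1, g3=0, g4=1, g5=1, g6=0, g7=1, g8=0, giving Y1=1, Y2=0. Observed Y1=1, Y2=1.
Test 1: faults giving observed Y1=1, Y2=1 are {g8 stuck-at-1}.
Only g8 stuck-at-1 is consistent with every test.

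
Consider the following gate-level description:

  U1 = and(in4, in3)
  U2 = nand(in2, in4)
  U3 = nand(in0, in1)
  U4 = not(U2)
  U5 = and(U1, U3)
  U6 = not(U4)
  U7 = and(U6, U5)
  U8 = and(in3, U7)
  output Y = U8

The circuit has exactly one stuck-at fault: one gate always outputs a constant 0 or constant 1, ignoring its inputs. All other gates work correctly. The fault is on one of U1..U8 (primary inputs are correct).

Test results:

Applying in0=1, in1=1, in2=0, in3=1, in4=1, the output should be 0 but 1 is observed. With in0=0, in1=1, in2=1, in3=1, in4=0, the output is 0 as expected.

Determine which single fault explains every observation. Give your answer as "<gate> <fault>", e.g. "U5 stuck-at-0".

Fault-free values for test 1 (in0=1, in1=1, in2=0, in3=1, in4=1): U1=1, U2=1, U3=0, U4=0, U5=0, U6=1, U7=0, U8=0, giving Y=0. Observed 1.
Test 1: faults giving observed 1 are {U3 stuck-at-1, U5 stuck-at-1, U7 stuck-at-1, U8 stuck-at-1}.
Test 2 (in0=0, in1=1, in2=1, in3=1, in4=0): fault-free U1=0, U2=1, U3=1, U4=0, U5=0, U6=1, U7=0, U8=0 → 0; observed 0. Eliminates U5 stuck-at-1, U7 stuck-at-1, U8 stuck-at-1.
Only U3 stuck-at-1 is consistent with every test.

U3 stuck-at-1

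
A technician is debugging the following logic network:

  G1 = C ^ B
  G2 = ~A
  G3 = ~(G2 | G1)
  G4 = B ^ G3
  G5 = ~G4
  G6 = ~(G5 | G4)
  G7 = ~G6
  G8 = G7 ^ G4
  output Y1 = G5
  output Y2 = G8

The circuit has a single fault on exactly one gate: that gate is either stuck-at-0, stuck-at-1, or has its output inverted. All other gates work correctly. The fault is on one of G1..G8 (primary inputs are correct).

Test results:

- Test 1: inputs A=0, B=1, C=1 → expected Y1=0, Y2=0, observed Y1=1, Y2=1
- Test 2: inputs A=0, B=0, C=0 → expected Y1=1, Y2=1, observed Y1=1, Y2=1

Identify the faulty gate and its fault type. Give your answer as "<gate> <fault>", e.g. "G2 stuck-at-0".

G4 stuck-at-0

Fault-free values for test 1 (A=0, B=1, C=1): G1=0, G2=1, G3=0, G4=1, G5=0, G6=0, G7=1, G8=0, giving Y1=0, Y2=0. Observed Y1=1, Y2=1.
Test 1: faults giving observed Y1=1, Y2=1 are {G2 stuck-at-0, G2 inverted output, G3 stuck-at-1, G3 inverted output, G4 stuck-at-0, G4 inverted output}.
Test 2 (A=0, B=0, C=0): fault-free G1=0, G2=1, G3=0, G4=0, G5=1, G6=0, G7=1, G8=1 → Y1=1, Y2=1; observed Y1=1, Y2=1. Eliminates G2 stuck-at-0, G2 inverted output, G3 stuck-at-1, G3 inverted output, G4 inverted output.
Only G4 stuck-at-0 is consistent with every test.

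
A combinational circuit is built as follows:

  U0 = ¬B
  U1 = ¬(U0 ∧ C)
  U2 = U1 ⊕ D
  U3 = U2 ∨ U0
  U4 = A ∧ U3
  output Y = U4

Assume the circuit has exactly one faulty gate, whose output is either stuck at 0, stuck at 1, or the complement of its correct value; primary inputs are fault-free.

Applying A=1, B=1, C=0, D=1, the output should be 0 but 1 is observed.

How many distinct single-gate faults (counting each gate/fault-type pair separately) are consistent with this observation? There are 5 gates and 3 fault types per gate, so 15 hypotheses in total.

Fault-free: U0=0, U1=1, U2=0, U3=0, U4=0 → 0. Observed 1.
  U0: stuck-at-1, inverted output ✓; others ✗
  U1: stuck-at-0, inverted output ✓; others ✗
  U2: stuck-at-1, inverted output ✓; others ✗
  U3: stuck-at-1, inverted output ✓; others ✗
  U4: stuck-at-1, inverted output ✓; others ✗
Consistent faults: {U0 stuck-at-1, U0 inverted output, U1 stuck-at-0, U1 inverted output, U2 stuck-at-1, U2 inverted output, U3 stuck-at-1, U3 inverted output, U4 stuck-at-1, U4 inverted output} — 10 in all.

10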